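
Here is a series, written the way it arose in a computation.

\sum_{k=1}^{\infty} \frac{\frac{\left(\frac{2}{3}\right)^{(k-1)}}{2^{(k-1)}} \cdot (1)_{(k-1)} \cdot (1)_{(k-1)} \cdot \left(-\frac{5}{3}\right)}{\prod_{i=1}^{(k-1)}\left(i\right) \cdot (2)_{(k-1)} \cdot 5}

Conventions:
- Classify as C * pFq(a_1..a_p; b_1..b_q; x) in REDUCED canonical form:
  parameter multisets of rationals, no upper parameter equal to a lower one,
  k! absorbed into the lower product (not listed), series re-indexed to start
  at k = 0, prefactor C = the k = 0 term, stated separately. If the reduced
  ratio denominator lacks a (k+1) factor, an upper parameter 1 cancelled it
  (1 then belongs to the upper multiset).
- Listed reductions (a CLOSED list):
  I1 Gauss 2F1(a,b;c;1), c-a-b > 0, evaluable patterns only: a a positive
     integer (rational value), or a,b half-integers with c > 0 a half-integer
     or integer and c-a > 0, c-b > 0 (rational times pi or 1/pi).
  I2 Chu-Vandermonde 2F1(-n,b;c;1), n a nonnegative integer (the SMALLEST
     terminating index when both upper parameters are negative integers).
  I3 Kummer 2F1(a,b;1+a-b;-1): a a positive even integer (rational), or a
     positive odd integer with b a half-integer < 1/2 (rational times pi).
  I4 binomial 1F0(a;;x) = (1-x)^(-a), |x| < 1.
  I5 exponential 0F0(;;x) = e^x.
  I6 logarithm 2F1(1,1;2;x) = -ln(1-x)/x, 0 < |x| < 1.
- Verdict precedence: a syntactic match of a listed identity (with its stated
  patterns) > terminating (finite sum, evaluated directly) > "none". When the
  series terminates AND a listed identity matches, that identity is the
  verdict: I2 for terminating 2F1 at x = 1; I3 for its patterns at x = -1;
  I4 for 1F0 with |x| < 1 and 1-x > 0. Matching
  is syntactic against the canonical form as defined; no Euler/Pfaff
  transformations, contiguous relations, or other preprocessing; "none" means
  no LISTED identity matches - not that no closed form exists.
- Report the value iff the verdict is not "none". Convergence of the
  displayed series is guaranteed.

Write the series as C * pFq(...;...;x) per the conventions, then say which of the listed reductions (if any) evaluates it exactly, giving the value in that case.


x = \frac{1}{3} here; the reduced form reads 2F1, upper {1, 1}, lower {2}, C = -\frac{1}{3}. Verdict: the logarithmic series (I6) matches (the logarithm: parameters (1,1;2), x = \frac{1}{3}). Exact value: \ln\left(\frac{2}{3}\right).

First insight: from the first term -\frac{1}{3}: the product of the first k integers (prefactor -1/3) is k!.
Adjacent-term ratio: r(k) = \frac{1}{3} * (k+1) (k+1) / [(k+2) (k+1)] - rational; roots negated = parameters, x = \frac{1}{3}, C = -\frac{1}{3}.


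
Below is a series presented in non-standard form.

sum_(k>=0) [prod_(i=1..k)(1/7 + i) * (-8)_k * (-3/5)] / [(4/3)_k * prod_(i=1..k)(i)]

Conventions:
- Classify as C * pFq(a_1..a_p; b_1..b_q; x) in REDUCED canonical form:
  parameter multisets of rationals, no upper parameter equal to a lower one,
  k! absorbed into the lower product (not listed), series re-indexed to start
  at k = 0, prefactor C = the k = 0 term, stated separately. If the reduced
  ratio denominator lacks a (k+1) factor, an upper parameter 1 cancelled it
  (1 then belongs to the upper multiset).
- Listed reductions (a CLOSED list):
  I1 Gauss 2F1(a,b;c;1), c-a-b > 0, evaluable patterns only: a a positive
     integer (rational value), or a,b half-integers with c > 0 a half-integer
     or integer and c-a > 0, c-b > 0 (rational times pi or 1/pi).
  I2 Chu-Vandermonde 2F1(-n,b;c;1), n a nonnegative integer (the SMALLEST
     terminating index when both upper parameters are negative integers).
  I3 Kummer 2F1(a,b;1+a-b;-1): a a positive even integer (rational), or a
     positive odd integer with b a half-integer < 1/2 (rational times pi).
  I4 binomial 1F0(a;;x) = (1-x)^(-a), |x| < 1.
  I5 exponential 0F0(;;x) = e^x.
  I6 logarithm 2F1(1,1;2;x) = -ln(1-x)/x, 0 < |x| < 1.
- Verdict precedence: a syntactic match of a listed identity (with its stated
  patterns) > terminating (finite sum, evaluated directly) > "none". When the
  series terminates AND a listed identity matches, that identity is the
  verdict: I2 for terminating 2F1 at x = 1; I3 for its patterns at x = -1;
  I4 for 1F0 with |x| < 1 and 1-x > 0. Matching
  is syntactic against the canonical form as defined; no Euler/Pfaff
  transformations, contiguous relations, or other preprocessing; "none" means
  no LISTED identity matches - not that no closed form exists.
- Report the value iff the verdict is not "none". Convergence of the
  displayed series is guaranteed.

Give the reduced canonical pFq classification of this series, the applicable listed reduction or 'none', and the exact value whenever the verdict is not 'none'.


Canonical form: C = -3/5 times 2F1 with upper {-8, 8/7}, lower {4/3}, x = 1. Verdict: the Chu-Vandermonde identity I2 applies (terminating 2F1 at x = 1 with n = 8, b = 8/7, c = 4/3). Sum: -76089957/7667185330.

First insight: with t_0 = -3/5, the running product (prefactor -3/5) telescopes to a rising factorial.
Adjacent-term ratio: r(k) = 1 * (k-8) (k+8/7) / [(k+4/3) (k+1)] - rational in k, leading ratio 1; with t_0 = -3/5, classification follows.


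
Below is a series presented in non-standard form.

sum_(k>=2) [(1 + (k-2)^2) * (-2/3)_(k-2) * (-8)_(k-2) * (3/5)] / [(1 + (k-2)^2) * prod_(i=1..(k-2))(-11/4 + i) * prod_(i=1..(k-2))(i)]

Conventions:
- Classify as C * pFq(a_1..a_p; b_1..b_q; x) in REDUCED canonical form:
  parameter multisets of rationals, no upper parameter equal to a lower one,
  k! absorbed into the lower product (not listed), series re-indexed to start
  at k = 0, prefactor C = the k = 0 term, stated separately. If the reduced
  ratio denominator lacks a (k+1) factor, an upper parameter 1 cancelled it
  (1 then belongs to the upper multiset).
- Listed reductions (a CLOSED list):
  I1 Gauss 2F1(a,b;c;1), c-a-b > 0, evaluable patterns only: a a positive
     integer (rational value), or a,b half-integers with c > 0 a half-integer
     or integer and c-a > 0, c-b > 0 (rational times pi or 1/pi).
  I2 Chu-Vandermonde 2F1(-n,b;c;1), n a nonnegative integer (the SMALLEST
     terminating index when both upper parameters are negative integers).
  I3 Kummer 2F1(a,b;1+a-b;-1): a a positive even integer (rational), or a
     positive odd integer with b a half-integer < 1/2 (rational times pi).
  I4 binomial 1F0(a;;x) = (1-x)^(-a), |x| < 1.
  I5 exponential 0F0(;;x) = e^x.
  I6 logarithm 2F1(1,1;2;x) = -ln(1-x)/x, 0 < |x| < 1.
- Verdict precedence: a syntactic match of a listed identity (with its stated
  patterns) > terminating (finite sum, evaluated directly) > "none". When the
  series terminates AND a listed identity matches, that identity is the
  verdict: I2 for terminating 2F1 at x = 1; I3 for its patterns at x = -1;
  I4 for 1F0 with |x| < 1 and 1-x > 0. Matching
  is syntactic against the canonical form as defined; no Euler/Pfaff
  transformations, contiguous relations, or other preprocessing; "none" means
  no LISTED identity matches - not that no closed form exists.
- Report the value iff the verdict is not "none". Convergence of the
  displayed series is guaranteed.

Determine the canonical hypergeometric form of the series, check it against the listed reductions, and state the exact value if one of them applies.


Reduced: x = 1, 2F1, upper = {-8, -2/3}, lower = {-7/4}, C = 3/5. Verdict (x = 1): the Chu-Vandermonde identity I2 applies (terminating 2F1 at x = 1 with n = 8, b = -2/3, c = -7/4). Its exact value is 49811399/105402465.

Key observation: t_0 = 3/5 here, and the product of the first k integers (prefactor 3/5) is k!.
Step ratio: r(k) = 1 * (k-8) (k-2/3) / [(k-7/4) (k+1)] - rational in k, leading ratio 1; with t_0 = 3/5, classification follows.


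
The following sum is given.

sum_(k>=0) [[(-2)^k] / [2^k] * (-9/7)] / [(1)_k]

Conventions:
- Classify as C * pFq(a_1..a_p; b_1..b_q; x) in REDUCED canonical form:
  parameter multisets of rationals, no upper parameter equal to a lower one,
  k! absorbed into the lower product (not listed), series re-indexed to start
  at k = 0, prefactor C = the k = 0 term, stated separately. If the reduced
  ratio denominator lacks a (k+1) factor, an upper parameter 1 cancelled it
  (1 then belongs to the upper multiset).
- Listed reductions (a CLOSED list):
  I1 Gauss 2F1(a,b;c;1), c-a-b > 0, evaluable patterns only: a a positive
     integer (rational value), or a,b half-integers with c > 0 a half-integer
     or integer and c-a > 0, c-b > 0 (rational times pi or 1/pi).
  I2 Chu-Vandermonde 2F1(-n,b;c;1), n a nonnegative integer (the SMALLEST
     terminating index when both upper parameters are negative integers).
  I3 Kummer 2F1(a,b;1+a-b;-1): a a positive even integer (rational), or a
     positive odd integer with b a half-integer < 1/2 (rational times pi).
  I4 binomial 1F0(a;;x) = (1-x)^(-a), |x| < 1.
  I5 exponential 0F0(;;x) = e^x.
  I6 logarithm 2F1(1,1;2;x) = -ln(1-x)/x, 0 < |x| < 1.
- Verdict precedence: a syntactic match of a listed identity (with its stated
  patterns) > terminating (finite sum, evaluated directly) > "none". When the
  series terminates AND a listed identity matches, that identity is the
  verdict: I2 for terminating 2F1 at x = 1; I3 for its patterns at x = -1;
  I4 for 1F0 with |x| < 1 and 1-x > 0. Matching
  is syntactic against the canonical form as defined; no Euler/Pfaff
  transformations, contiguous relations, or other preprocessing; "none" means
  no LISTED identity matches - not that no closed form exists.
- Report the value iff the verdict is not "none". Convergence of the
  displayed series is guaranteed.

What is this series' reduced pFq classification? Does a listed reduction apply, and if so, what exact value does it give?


At argument -1: a 0F0 with upper {-}, lower {-}, scaled by C = -9/7. Verdict: this is exponential (I5) (the 0F0 exponential series at x = -1). Exact value: (-9/7) * e^(-1).

The tell: t_0 = -9/7 here, and the two k-th powers (C = -9/7) combine into one argument.
Consecutive-term ratio: r(k) = (-1) * 1 / [(k+1)] - rational; roots negated = parameters, x = (-1), C = -9/7.


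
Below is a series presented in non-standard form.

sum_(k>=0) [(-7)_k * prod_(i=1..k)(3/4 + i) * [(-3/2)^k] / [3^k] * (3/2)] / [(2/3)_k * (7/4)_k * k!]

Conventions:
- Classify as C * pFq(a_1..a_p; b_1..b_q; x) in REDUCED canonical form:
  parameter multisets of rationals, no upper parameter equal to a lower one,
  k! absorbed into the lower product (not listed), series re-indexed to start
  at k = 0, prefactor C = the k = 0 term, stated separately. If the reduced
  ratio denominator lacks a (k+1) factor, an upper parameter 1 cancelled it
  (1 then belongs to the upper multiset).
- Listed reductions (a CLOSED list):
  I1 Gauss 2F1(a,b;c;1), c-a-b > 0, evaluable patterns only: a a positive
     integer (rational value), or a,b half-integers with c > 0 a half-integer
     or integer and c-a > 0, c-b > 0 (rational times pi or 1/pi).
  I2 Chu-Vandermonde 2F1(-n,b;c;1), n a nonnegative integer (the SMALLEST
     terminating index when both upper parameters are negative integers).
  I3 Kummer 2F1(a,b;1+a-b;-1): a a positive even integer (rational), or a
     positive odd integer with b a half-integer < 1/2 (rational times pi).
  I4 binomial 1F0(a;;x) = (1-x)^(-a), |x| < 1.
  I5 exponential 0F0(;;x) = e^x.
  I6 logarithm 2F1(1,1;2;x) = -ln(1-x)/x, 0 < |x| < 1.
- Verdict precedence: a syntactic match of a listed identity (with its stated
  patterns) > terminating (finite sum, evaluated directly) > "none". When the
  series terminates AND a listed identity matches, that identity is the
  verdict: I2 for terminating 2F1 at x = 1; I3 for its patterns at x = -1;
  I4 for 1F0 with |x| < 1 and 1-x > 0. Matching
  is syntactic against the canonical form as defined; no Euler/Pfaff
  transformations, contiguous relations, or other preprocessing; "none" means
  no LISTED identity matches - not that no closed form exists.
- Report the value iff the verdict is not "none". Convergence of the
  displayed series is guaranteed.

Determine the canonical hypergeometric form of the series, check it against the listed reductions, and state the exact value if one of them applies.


With C = 3/2: the canonical form is 1F1(-7; 2/3; -1/2). Verdict: terminating - upper parameter -7 makes this a finite sum (last index 7), evaluated exactly. Value: 20373637881/1072332800.

First insight: x = (-1/2) and the parameter 7/4 appears in both the upper and lower lists and cancels.
Consecutive-term ratio: r(k) = (-1/2) * (k-7) / [(k+2/3) (k+1)] - rational in k. x = (-1/2); t_0 = 3/2; negate the roots.


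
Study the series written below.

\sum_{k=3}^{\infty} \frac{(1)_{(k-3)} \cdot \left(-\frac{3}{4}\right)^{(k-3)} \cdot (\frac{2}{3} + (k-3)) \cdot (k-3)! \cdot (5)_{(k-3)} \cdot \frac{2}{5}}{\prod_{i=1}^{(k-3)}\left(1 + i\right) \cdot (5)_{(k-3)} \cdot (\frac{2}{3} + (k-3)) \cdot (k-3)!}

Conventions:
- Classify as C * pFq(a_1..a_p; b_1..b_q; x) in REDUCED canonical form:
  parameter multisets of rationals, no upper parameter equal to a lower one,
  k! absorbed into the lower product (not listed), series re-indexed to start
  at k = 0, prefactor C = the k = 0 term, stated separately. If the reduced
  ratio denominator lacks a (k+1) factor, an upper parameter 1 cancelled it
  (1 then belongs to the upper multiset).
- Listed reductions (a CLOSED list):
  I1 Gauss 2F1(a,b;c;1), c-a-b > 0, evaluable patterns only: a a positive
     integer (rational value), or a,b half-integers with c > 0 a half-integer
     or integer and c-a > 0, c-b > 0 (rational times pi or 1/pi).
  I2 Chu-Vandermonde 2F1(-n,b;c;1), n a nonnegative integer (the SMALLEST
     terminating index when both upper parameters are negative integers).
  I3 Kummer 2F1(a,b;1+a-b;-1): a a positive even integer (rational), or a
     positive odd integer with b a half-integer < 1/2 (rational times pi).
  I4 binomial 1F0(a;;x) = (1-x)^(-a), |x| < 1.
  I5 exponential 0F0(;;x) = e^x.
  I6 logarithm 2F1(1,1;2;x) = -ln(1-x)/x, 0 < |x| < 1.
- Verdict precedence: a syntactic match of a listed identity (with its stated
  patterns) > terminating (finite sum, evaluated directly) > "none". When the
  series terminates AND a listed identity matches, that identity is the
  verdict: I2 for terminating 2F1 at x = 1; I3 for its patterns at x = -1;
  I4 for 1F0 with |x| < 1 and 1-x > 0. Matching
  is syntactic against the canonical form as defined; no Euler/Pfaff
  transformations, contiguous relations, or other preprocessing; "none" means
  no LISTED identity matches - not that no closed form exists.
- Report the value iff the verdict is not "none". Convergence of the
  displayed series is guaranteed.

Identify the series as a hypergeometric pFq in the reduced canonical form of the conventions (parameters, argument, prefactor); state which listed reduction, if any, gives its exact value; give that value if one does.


Key step: x = -\frac{3}{4} and the parameter 5 appears in both the upper and lower lists and cancels (alongside the other common factor).
Step ratio: r(k) = -\frac{3}{4} * (k+1) (k+1) / [(k+2) (k+1)] ; factor over Q: parameters, x = -\frac{3}{4}, and C = \frac{2}{5}.

Classification (C = \frac{2}{5}): 2F1 with upper {1, 1}, lower {2}, argument x = -\frac{3}{4}. Verdict: logarithm (I6) matches (the logarithm: parameters (1,1;2), x = -\frac{3}{4}). Sum: \frac{8}{15} \cdot \ln\left(\frac{7}{4}\right).


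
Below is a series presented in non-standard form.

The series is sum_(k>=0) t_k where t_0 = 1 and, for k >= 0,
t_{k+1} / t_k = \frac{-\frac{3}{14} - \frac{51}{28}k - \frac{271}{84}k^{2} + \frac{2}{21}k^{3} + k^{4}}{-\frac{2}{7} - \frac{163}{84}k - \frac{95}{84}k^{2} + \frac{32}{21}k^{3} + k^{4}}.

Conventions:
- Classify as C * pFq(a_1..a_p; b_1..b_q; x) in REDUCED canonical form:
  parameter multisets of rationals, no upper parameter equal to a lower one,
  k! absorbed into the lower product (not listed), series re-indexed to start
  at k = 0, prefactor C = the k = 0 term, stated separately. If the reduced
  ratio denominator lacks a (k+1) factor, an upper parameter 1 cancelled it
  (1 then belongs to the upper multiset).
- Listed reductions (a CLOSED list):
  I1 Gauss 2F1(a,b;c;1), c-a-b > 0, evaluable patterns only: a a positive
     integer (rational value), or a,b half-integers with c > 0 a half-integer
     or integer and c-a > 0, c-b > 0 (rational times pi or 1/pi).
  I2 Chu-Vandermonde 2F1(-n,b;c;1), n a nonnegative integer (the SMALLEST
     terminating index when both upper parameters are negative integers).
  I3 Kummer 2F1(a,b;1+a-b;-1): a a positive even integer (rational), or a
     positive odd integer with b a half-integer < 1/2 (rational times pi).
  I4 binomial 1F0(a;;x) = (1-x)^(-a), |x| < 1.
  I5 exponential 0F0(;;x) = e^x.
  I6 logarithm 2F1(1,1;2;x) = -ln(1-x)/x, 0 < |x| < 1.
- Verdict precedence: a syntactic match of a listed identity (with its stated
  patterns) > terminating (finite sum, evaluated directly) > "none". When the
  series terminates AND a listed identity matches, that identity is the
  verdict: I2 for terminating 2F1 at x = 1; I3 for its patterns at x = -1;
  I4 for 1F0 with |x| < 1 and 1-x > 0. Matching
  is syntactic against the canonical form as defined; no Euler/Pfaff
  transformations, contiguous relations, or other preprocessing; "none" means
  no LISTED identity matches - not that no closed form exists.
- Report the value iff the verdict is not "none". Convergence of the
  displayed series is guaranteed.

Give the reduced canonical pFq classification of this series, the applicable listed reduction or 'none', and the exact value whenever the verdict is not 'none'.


Prefactor 1, argument 1: 2F1 with upper {-2, \frac{3}{7}} over lower {-\frac{8}{7}}. Verdict at x = 1: Vandermonde's identity (I2) matches (terminating 2F1 at x = 1 with n = 2, b = 3/7, c = -\frac{8}{7}). Value: \frac{11}{2}.

Structural cue: x = 1 and the parameter 1/6 appears in both the upper and lower lists and cancels (alongside the other common factor).
Ratio: r(k) = 1 * (k-2) (k+\frac{3}{7}) / [(k-\frac{8}{7}) (k+1)] - rational in k, leading ratio 1; with t_0 = 1, classification follows.


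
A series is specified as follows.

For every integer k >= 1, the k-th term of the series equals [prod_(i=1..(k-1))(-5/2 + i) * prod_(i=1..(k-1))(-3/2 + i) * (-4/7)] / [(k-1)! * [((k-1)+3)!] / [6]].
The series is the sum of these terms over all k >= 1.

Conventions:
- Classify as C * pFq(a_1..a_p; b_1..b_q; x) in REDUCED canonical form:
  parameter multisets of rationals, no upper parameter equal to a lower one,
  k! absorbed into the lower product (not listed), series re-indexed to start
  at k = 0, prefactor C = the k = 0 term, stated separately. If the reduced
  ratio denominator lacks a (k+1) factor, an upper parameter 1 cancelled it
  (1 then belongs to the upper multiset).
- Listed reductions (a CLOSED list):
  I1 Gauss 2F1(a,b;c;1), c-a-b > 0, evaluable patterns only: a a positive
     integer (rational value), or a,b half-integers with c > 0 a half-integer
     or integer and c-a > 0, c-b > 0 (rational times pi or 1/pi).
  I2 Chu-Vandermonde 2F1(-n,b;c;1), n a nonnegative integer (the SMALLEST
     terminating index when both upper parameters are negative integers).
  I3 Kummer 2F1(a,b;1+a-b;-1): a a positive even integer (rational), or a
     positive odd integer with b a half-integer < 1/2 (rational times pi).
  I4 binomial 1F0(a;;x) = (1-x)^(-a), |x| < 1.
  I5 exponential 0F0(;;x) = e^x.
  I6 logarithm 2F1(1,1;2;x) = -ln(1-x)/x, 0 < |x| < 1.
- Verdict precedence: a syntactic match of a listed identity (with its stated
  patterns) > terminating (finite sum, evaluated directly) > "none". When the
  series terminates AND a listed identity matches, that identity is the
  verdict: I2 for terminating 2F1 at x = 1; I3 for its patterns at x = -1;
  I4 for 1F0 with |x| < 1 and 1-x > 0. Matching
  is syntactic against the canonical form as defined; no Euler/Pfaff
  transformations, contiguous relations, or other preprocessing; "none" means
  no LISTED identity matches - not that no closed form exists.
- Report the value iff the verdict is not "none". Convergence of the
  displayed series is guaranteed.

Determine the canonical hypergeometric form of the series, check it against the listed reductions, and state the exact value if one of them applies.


At argument 1: a 2F1 with upper {-3/2, -1/2}, lower {4}, scaled by C = -4/7. Verdict: Gauss (I1, half-integer pattern) fires (x = 1; upper {-3/2, -1/2} half-integers, c = 4 in the evaluable pattern). Value: (-32768/15435) / pi.

Structural cue: t_0 being -4/7, the denominator's factorial ratio (prefactor -4/7) is a lower Pochhammer.
Consecutive-term ratio: r(k) = 1 * (k-3/2) (k-1/2) / [(k+4) (k+1)] - rational in k. x = 1; t_0 = -4/7; negate the roots.


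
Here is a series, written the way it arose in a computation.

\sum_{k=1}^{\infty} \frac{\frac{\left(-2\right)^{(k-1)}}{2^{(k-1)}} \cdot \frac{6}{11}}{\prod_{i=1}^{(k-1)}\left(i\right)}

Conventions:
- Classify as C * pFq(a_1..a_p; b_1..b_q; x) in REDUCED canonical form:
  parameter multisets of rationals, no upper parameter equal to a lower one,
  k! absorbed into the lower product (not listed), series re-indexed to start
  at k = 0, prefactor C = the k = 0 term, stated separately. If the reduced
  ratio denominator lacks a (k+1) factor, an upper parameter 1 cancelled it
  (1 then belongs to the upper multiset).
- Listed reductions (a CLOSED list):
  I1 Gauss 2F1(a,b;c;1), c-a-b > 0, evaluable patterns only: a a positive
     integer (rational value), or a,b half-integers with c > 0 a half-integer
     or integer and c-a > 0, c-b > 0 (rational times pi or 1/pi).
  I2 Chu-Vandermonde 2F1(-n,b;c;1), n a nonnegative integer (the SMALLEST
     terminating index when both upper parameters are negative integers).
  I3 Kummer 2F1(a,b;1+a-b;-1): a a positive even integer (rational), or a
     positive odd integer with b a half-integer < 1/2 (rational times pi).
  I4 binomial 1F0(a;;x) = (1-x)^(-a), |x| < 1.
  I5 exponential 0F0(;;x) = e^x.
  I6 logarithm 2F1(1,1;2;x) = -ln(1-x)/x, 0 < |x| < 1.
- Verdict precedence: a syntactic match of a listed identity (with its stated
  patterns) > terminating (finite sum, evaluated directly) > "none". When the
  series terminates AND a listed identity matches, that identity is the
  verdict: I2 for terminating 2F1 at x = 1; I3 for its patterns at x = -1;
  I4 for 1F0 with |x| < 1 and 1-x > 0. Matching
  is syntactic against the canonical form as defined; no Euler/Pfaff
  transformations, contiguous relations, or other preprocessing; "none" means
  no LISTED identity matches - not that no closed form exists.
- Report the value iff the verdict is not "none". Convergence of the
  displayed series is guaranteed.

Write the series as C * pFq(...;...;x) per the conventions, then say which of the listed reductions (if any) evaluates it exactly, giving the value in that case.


Prefactor \frac{6}{11}, argument -1: 0F0 with upper {-} over lower {-}. Verdict at x = -1: the exponential series (I5) matches (the 0F0 exponential series at x = -1). Value: \frac{6}{11} \cdot e^{-1}.

Key observation: t_0 = \frac{6}{11} here, and the two k-th powers (C = 6/11, x = -1) combine into one argument.
Ratio: r(k) = -1 * 1 / [(k+1)] - rational in k. x = -1; t_0 = \frac{6}{11}; negate the roots.


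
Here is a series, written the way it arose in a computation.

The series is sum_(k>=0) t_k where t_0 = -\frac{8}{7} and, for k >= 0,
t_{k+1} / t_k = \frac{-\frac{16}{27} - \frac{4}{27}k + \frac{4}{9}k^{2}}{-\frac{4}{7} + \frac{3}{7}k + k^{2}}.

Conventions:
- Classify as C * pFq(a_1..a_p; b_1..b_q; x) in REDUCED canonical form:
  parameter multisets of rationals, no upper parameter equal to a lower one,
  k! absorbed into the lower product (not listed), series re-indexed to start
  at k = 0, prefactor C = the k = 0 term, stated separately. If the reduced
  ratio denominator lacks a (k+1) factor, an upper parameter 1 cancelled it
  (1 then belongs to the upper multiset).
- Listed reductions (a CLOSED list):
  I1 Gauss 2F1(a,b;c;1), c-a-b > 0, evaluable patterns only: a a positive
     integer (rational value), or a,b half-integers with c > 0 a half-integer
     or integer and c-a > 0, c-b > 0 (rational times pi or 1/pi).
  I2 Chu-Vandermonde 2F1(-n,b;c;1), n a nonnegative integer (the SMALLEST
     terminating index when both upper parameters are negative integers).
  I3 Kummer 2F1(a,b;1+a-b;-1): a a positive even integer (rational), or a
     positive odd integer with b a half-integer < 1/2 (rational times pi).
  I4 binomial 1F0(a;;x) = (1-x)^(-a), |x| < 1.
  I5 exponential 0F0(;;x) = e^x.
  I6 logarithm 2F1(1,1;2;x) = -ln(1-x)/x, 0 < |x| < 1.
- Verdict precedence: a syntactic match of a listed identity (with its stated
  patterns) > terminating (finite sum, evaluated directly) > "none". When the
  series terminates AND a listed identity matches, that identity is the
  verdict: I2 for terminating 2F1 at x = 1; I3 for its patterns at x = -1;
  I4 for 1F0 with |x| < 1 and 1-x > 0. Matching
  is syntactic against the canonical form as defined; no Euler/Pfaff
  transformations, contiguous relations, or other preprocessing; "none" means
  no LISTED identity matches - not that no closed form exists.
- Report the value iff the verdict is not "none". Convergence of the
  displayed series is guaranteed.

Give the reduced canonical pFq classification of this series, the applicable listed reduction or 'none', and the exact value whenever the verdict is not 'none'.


Prefactor -\frac{8}{7}, argument \frac{4}{9}: 2F1 with upper {-\frac{4}{3}, 1} over lower {-\frac{4}{7}}. Verdict: no listed reduction: x = \frac{4}{9} and upper {-\frac{4}{3}, 1} fail every I1-I6 pattern.

Key observation: t_0 = -\frac{8}{7} here, and factor the ratio over Q (prefactor -8/7): negated roots = parameters.
Step ratio: r(k) = \frac{4}{9} * (k-\frac{4}{3}) (k+1) / [(k-\frac{4}{7}) (k+1)] - poly over poly, x = \frac{4}{9} from leading terms; C = -\frac{8}{7} at k = 0.


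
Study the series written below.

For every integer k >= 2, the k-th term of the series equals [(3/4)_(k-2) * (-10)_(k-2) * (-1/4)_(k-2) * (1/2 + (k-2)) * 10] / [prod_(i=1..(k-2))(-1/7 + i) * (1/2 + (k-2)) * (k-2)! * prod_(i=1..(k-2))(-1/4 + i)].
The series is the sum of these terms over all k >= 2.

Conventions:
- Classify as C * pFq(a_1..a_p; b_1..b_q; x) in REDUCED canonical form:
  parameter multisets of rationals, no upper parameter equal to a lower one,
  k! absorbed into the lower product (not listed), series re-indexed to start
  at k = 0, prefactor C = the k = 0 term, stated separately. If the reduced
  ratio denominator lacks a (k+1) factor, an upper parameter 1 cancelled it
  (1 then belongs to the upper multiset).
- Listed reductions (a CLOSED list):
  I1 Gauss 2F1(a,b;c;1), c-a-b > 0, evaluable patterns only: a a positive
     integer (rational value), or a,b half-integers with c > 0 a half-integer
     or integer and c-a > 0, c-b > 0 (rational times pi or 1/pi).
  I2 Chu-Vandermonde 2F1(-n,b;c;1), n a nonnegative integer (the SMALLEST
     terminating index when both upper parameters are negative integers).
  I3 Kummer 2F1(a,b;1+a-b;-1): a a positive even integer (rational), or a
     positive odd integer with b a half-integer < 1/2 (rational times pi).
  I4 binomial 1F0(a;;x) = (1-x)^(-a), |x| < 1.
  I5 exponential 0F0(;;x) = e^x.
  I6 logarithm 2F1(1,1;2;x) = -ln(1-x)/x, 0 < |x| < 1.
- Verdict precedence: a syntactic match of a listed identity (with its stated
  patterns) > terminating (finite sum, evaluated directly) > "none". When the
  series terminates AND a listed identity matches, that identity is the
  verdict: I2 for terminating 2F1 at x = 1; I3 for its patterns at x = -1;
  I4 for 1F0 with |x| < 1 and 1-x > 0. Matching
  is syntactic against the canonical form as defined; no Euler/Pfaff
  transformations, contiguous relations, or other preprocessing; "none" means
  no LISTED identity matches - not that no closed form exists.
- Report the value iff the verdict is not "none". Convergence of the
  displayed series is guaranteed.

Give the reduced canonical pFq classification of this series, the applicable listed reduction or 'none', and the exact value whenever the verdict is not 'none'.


Structural cue: x = 1 and the lower running product (C = 10) is a rising factorial.
Term ratio: r(k) = 1 * (k-10) (k-1/4) / [(k+6/7) (k+1)] ; factor over Q: parameters, x = 1, and C = 10.

This is 10 * 2F1(-10, -1/4; 6/7; 1) in reduced canonical form. Verdict at x = 1: Chu-Vandermonde (I2) matches (terminating 2F1 at x = 1 with n = 10, b = -1/4, c = 6/7). Exact value: 2077968615655/99052683264.


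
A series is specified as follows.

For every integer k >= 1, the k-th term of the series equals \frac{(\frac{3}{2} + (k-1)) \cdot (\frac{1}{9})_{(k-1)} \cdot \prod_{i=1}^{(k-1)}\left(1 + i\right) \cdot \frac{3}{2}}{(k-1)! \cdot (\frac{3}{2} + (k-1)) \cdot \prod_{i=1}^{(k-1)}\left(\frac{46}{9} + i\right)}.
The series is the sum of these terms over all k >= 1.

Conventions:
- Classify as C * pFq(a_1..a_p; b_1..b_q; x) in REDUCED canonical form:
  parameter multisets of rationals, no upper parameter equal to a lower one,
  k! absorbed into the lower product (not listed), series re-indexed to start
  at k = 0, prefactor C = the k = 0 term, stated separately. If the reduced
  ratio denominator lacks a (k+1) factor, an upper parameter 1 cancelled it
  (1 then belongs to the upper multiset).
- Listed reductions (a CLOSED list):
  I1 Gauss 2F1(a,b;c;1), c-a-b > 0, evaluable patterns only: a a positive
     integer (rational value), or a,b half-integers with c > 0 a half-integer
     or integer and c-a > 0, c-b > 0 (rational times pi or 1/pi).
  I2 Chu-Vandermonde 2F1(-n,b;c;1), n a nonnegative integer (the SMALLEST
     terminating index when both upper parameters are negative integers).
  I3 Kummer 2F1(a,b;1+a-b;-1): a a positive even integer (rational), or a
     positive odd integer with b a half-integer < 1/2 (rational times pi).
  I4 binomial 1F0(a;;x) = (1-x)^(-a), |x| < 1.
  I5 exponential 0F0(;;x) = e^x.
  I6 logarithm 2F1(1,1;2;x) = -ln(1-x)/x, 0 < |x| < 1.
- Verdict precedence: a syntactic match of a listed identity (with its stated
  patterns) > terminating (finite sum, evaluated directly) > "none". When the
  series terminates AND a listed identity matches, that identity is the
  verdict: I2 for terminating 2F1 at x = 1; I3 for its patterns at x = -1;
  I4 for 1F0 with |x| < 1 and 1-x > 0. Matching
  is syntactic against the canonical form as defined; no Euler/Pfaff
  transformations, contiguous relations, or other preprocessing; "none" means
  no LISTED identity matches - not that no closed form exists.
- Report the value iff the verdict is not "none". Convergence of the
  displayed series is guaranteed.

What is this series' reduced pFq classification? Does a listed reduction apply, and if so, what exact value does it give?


This is \frac{3}{2} * 2F1(\frac{1}{9}, 2; \frac{55}{9}; 1) in reduced canonical form. Verdict at x = 1: the Gauss summation I1 matches (x = 1: the Gamma ratio telescopes since c-a-b = 4 > 0 and a = 2 in Z>0). Sum: \frac{851}{540}.

The tell: with t_0 = \frac{3}{2}, the running product (prefactor 3/2) telescopes to a rising factorial.
Ratio: r(k) = 1 * (k+\frac{1}{9}) (k+2) / [(k+\frac{55}{9}) (k+1)] - poly over poly, x = 1 from leading terms; C = \frac{3}{2} at k = 0.


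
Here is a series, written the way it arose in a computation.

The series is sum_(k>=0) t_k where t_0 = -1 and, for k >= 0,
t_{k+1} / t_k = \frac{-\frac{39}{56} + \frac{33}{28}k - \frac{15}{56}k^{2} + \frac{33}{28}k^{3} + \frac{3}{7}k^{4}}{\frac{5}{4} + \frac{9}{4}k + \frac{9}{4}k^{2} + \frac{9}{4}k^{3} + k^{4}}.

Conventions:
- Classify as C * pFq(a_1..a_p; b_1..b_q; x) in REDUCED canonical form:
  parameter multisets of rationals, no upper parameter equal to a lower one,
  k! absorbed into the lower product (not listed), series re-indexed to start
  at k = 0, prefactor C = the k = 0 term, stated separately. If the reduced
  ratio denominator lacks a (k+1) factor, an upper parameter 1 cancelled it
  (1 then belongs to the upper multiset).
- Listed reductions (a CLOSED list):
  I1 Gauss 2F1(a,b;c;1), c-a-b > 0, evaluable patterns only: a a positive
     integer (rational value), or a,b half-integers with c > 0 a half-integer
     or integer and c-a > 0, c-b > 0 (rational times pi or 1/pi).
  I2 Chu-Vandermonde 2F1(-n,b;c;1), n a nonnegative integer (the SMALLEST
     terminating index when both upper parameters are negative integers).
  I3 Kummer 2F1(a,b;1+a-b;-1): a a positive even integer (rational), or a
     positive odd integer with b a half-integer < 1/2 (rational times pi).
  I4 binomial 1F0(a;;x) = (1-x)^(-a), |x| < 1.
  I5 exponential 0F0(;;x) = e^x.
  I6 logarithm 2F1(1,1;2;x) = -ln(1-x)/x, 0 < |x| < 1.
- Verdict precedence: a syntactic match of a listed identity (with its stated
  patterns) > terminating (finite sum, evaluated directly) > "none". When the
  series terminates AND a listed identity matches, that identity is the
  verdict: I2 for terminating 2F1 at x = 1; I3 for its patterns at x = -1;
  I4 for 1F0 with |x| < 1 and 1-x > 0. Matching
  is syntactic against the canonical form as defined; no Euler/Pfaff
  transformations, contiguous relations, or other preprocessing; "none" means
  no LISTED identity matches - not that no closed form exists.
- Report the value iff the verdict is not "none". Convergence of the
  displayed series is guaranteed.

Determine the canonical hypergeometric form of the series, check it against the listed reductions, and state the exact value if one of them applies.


This is -1 * 2F1(-\frac{1}{2}, \frac{13}{4}; \frac{5}{4}; \frac{3}{7}) in reduced canonical form. Verdict: none - this 2F1 at x = \frac{3}{7} matches no listed pattern, and upper {-\frac{1}{2}, \frac{13}{4}} holds no stopper.

First insight: x = \frac{3}{7} and roots of the ratio polynomials (prefactor -1) are the negated parameters.
Ratio: r(k) = \frac{3}{7} * (k-\frac{1}{2}) (k+\frac{13}{4}) / [(k+\frac{5}{4}) (k+1)] - rational; roots negated = parameters, x = \frac{3}{7}, C = -1.


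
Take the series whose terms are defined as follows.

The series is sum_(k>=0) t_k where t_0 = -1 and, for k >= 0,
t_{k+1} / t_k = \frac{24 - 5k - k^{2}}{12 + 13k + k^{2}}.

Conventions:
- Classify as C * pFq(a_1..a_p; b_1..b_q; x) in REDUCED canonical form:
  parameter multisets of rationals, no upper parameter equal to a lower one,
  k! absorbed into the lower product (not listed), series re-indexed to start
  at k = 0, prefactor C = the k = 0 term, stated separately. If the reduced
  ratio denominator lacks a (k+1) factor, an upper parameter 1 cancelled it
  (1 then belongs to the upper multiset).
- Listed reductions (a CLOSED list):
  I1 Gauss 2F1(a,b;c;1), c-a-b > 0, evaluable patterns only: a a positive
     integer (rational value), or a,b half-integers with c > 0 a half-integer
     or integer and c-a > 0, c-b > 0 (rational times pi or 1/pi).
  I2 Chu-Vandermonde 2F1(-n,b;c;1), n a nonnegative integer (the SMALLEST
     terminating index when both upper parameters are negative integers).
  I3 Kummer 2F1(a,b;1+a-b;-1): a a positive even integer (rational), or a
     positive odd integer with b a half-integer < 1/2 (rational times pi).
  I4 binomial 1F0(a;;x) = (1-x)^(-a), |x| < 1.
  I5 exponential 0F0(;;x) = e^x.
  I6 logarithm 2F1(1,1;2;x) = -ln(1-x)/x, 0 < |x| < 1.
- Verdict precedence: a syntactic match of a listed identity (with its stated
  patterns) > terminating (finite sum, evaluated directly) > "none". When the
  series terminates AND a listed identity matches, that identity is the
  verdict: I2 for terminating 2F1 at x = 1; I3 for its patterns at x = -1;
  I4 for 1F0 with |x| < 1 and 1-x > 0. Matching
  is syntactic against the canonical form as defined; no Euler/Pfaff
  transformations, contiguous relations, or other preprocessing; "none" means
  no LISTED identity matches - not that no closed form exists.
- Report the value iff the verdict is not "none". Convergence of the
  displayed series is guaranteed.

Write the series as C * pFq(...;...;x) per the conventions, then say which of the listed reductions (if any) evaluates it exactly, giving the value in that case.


The series (x = -1) is 2F1: upper {-3, 8}, lower {12}, prefactor -1. Verdict: Kummer's theorem (I3) matches (x = -1; c = 12 equals 1+a-b for upper {-3, 8}: listed pattern). Hence: -\frac{33}{7}.

Key observation: from the first term -1: the expanded ratio factors over Q; C = -1, x = -1, roots give parameters.
Adjacent-term ratio: r(k) = -1 * (k-3) (k+8) / [(k+12) (k+1)] - rational in k, leading ratio -1; with t_0 = -1, classification follows.


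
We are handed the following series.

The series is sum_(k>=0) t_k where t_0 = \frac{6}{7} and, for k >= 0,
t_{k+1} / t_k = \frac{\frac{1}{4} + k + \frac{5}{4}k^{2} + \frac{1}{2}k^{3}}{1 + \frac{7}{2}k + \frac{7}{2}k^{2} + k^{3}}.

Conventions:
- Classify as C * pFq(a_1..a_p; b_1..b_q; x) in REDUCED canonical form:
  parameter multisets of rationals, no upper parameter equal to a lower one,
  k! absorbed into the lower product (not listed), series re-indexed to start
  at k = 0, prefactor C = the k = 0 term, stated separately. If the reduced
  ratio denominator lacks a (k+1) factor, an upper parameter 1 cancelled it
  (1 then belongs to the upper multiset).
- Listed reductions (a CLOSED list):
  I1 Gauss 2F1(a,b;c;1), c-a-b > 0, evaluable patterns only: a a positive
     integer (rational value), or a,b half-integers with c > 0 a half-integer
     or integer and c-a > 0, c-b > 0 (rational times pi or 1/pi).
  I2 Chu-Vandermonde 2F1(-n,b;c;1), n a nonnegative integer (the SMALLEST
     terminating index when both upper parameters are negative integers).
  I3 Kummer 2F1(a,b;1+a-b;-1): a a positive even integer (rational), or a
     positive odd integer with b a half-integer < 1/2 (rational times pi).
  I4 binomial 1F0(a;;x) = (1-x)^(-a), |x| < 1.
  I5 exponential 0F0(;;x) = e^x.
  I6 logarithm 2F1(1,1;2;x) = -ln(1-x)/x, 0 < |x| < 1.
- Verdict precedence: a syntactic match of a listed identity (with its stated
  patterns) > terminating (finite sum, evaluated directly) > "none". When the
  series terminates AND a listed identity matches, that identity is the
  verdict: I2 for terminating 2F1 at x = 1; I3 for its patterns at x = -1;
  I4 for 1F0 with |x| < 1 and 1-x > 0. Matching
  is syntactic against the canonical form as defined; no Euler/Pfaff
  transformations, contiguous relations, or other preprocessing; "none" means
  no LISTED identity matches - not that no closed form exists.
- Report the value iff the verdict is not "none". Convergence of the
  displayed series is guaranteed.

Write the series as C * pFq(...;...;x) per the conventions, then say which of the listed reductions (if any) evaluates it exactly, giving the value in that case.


Classification (C = \frac{6}{7}): 2F1 with upper {1, 1}, lower {2}, argument x = \frac{1}{2}. Verdict at x = \frac{1}{2}: logarithm (I6) matches (the logarithm: parameters (1,1;2), x = \frac{1}{2}). Exact value: \left(-\frac{12}{7}\right) \cdot \ln\left(\frac{1}{2}\right).

The tell: x = \frac{1}{2} and the expanded ratio factors over Q; prefactor 6/7, roots give parameters.
Consecutive-term ratio: r(k) = \frac{1}{2} * (k+1) (k+1) / [(k+2) (k+1)] - rational in k. x = \frac{1}{2}; t_0 = \frac{6}{7}; negate the roots.


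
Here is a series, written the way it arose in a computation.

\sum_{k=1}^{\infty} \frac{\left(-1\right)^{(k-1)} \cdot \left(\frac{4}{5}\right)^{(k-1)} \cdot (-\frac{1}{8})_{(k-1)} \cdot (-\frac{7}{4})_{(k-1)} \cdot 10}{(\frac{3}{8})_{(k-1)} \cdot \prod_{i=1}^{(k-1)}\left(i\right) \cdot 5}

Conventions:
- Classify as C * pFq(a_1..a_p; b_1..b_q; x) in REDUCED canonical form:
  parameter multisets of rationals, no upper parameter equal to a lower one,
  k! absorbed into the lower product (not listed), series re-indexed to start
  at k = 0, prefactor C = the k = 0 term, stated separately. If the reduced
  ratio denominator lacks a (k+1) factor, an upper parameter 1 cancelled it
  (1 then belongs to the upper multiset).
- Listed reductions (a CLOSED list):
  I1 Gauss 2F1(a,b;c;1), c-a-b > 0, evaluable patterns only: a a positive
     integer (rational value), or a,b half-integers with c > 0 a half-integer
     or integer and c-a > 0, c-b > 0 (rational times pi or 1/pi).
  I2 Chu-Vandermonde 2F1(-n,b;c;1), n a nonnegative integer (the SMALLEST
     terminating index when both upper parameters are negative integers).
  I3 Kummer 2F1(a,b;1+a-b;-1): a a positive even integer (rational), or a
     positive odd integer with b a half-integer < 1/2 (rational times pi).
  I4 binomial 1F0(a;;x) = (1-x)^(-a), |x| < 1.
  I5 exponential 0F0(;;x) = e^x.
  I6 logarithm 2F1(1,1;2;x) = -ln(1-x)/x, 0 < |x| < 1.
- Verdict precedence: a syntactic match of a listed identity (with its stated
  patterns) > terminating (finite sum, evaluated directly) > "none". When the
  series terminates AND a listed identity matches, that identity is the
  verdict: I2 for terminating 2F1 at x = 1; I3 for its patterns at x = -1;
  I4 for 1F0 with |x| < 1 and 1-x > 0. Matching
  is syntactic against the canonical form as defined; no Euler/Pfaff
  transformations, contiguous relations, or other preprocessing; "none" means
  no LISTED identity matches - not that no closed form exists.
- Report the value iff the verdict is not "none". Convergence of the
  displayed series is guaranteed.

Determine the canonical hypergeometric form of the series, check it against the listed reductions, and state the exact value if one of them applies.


Canonical form: C = 2 times 2F1 with upper {-\frac{7}{4}, -\frac{1}{8}}, lower {\frac{3}{8}}, x = -\frac{4}{5}. Verdict: none here - no I1-I6 shape fits x = -\frac{4}{5} with lower {\frac{3}{8}}.

Key step: from the first term 2: the product of the first k integers (prefactor 2) is k!.
Term ratio: r(k) = -\frac{4}{5} * (k-\frac{7}{4}) (k-\frac{1}{8}) / [(k+\frac{3}{8}) (k+1)] - poly over poly, x = -\frac{4}{5} from leading terms; C = 2 at k = 0.
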